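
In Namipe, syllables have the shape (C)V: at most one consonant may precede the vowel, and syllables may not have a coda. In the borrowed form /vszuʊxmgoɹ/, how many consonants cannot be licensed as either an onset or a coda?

The consonants /v/, /s/, /x/, /m/, /ɹ/ cannot be parsed into a legal (C)V syllable (no codas are permitted; onsets are limited to one consonant).

5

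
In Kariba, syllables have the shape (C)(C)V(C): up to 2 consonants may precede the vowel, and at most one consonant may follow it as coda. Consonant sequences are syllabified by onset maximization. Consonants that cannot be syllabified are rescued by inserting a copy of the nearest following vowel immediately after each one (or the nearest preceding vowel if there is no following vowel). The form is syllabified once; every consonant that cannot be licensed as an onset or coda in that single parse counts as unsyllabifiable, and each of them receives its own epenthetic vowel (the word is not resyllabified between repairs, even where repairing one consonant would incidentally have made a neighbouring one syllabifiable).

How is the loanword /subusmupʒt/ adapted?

subusmupʒutu

Under (C)(C)V(C), the unsyllabifiable consonants are /ʒ/, /t/ (at most one coda consonant is licensed; onsets may contain at most 2 consonants).
Epenthesis after each stranded consonant: /ʒ/ → /ʒu/, /t/ → /tu/.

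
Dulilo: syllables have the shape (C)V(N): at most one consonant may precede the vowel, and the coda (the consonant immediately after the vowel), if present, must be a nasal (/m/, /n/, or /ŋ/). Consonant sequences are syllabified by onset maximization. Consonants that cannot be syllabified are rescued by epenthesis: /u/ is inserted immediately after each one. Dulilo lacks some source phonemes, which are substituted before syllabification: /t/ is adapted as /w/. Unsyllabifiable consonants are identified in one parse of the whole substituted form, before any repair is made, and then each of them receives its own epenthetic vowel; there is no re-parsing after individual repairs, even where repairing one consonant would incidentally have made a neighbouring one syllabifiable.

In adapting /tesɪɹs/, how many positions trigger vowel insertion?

After substitution the input is /wesɪɹs/.
The unsyllabifiable consonants are /ɹ/, /s/; each receives one epenthetic vowel.

2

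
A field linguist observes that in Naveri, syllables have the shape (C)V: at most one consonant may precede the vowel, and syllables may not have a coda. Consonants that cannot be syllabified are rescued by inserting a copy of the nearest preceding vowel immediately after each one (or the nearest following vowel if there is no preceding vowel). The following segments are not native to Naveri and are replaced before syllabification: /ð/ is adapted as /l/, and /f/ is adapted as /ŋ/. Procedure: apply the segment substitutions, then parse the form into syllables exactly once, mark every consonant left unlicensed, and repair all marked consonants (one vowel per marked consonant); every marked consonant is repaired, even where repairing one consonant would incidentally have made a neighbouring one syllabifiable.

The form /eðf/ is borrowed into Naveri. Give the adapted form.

Substitution: /ð/ → /l/, /f/ → /ŋ/, giving /elŋ/.
Under (C)V, the unsyllabifiable consonants are /l/, /ŋ/ (no codas are permitted; onsets are limited to one consonant).
Epenthesis after each stranded consonant: /l/ → /le/, /ŋ/ → /ŋe/.

eleŋe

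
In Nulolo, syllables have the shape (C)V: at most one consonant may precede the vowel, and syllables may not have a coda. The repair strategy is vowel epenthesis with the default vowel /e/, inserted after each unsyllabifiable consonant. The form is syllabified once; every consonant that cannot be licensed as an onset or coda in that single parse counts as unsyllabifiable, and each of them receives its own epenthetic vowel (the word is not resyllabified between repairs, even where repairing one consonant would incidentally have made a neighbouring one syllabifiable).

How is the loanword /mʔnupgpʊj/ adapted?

Syllabifying with onset maximization leaves /m/, /ʔ/, /p/, /g/, /j/ stranded (no codas are permitted; onsets are limited to one consonant).
Epenthesis after each stranded consonant: /m/ → /me/, /ʔ/ → /ʔe/, /p/ → /pe/, /g/ → /ge/, /j/ → /je/.

meʔenupegepʊje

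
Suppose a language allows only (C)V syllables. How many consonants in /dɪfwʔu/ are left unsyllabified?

2

Under (C)V, the unsyllabifiable consonants are /f/, /w/ (no codas are permitted; onsets are limited to one consonant).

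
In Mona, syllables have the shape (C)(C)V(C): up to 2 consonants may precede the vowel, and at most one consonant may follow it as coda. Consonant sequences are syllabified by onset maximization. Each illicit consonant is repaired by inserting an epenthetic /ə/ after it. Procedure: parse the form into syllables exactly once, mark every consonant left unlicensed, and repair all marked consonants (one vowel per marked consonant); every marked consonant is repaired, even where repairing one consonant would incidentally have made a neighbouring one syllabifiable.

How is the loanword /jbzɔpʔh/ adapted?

jəbzɔpʔəhə

Syllabifying with onset maximization leaves /j/, /ʔ/, /h/ stranded (at most one coda consonant is licensed; onsets may contain at most 2 consonants).
Each unlicensed consonant becomes the onset of a new syllable: /j/ → /jə/, /ʔ/ → /ʔə/, /h/ → /hə/.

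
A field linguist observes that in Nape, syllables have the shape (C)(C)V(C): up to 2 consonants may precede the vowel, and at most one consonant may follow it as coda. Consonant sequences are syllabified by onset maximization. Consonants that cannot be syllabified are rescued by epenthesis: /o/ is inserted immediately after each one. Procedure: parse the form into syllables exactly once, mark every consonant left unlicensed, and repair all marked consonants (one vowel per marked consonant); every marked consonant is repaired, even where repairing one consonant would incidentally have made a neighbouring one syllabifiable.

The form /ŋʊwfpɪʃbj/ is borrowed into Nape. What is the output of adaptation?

Under (C)(C)V(C), the unsyllabifiable consonants are /b/, /j/ (at most one coda consonant is licensed; onsets may contain at most 2 consonants).
Inserting the epenthetic vowel yields /b/ → /bo/, /j/ → /jo/.

ŋʊwfpɪʃbojo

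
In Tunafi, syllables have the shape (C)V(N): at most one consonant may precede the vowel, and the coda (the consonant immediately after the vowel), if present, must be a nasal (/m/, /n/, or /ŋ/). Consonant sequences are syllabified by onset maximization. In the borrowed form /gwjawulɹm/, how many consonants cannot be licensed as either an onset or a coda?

Under (C)V(N), the unsyllabifiable consonants are /g/, /w/, /l/, /ɹ/, /m/ (only a nasal (/m/, /n/, or /ŋ/) is licensed in coda position; onsets are limited to one consonant).

5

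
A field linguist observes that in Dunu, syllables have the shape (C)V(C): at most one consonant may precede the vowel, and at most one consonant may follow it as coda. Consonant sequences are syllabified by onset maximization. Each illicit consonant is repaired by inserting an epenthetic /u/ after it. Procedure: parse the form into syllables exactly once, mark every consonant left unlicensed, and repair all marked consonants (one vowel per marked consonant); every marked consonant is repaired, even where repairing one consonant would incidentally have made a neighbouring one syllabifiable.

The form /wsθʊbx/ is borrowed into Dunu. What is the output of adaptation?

wusuθʊbxu

Syllabifying with onset maximization leaves /w/, /s/, /x/ stranded (at most one coda consonant is licensed; onsets are limited to one consonant).
Inserting the epenthetic vowel yields /w/ → /wu/, /s/ → /su/, /x/ → /xu/.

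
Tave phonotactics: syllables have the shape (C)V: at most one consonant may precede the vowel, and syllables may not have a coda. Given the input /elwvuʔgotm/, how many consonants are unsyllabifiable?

5

Syllabifying with onset maximization leaves /l/, /w/, /ʔ/, /t/, /m/ stranded (no codas are permitted; onsets are limited to one consonant).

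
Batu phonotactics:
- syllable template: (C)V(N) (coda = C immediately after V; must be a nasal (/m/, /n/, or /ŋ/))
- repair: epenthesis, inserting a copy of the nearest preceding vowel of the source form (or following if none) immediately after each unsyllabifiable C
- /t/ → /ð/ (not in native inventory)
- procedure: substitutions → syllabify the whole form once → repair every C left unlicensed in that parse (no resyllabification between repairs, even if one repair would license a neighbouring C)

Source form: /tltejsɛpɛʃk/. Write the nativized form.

ðeleðejesɛpɛʃɛkɛ

Substitution: /t/ → /ð/, giving /ðlðejsɛpɛʃk/.
Under (C)V(N), the unsyllabifiable consonants are /ð/, /l/, /j/, /ʃ/, /k/ (only a nasal (/m/, /n/, or /ŋ/) is licensed in coda position; onsets are limited to one consonant).
Epenthesis after each stranded consonant: /ð/ → /ðe/, /l/ → /le/, /j/ → /je/, /ʃ/ → /ʃɛ/, /k/ → /kɛ/.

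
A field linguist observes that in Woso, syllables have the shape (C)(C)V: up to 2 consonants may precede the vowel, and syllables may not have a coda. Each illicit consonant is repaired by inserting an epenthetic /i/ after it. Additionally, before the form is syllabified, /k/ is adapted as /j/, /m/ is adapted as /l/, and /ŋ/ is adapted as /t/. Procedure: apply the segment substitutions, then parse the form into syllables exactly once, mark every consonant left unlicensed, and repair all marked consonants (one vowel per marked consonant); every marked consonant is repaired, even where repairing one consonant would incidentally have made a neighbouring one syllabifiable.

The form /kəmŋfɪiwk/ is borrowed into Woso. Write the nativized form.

jəlitfɪiwiji

Substitution: /k/ → /j/, /m/ → /l/, /ŋ/ → /t/, giving /jəltfɪiwj/.
Syllabifying with onset maximization leaves /l/, /w/, /j/ stranded (no codas are permitted; onsets may contain at most 2 consonants).
Epenthesis after each stranded consonant: /l/ → /li/, /w/ → /wi/, /j/ → /ji/.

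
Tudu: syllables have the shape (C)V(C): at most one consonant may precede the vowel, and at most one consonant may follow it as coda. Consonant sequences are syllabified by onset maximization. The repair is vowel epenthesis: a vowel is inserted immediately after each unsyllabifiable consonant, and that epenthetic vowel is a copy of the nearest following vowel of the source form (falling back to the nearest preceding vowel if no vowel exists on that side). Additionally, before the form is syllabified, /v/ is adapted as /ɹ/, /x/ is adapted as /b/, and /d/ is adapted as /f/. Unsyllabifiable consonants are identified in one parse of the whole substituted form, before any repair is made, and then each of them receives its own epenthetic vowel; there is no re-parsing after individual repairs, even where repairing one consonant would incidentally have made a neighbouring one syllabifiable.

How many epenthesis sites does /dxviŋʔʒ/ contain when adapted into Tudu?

4

After substitution the input is /fbɹiŋʔʒ/.
The unsyllabifiable consonants are /f/, /b/, /ʔ/, /ʒ/; each receives one epenthetic vowel.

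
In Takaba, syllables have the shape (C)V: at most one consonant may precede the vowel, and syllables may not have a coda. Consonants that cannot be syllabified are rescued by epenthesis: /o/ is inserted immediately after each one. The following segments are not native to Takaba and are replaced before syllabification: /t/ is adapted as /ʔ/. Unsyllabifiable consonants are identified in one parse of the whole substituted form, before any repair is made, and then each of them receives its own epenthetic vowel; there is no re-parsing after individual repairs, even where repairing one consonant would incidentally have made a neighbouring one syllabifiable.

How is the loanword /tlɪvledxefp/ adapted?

ʔolɪvoledoxefopo

Substitution: /t/ → /ʔ/, giving /ʔlɪvledxefp/.
Syllabifying with onset maximization leaves /ʔ/, /v/, /d/, /f/, /p/ stranded (no codas are permitted; onsets are limited to one consonant).
Inserting the epenthetic vowel yields /ʔ/ → /ʔo/, /v/ → /vo/, /d/ → /do/, /f/ → /fo/, /p/ → /po/.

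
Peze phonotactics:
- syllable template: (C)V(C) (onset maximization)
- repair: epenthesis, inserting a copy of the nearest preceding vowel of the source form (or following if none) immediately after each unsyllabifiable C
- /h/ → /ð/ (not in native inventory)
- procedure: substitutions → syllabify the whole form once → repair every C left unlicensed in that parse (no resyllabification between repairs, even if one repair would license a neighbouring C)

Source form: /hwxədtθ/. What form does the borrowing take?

Substitution: /h/ → /ð/, giving /ðwxədtθ/.
The consonants /ð/, /w/, /t/, /θ/ cannot be parsed into a legal (C)V(C) syllable (at most one coda consonant is licensed; onsets are limited to one consonant).
Each unlicensed consonant becomes the onset of a new syllable: /ð/ → /ðə/, /w/ → /wə/, /t/ → /tə/, /θ/ → /θə/.

ðəwəxədtəθə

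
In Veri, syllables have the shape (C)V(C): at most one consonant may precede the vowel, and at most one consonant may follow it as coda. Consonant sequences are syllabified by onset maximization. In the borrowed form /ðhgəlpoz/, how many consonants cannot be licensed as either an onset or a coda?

2

Syllabifying with onset maximization leaves /ð/, /h/ stranded (at most one coda consonant is licensed; onsets are limited to one consonant).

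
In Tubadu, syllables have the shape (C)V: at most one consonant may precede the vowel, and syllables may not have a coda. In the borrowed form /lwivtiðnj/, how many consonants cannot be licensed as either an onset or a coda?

Syllabifying with onset maximization leaves /l/, /v/, /ð/, /n/, /j/ stranded (no codas are permitted; onsets are limited to one consonant).

5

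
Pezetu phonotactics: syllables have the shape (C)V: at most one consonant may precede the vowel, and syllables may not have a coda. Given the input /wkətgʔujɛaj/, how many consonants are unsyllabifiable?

Under (C)V, the unsyllabifiable consonants are /w/, /t/, /g/, /j/ (no codas are permitted; onsets are limited to one consonant).

4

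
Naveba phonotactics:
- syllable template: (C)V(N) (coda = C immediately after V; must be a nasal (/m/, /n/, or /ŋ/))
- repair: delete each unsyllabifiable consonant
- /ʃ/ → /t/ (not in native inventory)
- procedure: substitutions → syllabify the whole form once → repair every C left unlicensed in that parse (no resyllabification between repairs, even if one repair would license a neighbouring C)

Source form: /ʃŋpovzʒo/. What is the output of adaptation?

Substitution: /ʃ/ → /t/, giving /tŋpovzʒo/.
Under (C)V(N), the unsyllabifiable consonants are /t/, /ŋ/, /v/, /z/ (only a nasal (/m/, /n/, or /ŋ/) is licensed in coda position; onsets are limited to one consonant).
Deletion applies to /t/, /ŋ/, /v/, /z/.

poʒo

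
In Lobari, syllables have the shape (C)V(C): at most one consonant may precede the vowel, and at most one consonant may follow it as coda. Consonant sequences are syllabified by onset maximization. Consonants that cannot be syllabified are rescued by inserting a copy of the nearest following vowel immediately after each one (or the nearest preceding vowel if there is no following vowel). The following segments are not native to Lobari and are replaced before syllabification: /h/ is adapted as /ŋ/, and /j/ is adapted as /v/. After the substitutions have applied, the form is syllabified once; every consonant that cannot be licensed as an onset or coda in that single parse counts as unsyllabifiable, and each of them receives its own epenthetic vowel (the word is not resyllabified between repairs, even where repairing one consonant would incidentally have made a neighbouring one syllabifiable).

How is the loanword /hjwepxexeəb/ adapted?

Substitution: /h/ → /ŋ/, /j/ → /v/, giving /ŋvwepxexeəb/.
Under (C)V(C), the unsyllabifiable consonants are /ŋ/, /v/ (at most one coda consonant is licensed; onsets are limited to one consonant).
Inserting the epenthetic vowel yields /ŋ/ → /ŋe/, /v/ → /ve/.

ŋevewepxexeəb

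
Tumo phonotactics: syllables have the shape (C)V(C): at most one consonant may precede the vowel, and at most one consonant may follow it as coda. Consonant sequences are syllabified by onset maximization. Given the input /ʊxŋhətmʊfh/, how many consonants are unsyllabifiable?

2

The consonants /ŋ/, /h/ cannot be parsed into a legal (C)V(C) syllable (at most one coda consonant is licensed; onsets are limited to one consonant).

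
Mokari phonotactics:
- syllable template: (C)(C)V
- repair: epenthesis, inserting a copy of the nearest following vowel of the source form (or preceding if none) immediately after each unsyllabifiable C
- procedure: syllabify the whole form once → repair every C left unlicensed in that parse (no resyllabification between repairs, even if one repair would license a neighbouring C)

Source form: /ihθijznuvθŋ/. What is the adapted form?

ihθijuznuvuθuŋu

The consonants /j/, /v/, /θ/, /ŋ/ cannot be parsed into a legal (C)(C)V syllable (no codas are permitted; onsets may contain at most 2 consonants).
Epenthesis after each stranded consonant: /j/ → /ju/, /v/ → /vu/, /θ/ → /θu/, /ŋ/ → /ŋu/.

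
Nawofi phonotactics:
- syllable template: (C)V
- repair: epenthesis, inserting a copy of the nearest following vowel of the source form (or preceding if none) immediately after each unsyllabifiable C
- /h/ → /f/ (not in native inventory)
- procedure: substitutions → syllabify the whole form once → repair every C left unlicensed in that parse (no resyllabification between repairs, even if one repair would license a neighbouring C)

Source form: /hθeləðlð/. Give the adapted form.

feθeləðələðə

Substitution: /h/ → /f/, giving /fθeləðlð/.
Syllabifying with onset maximization leaves /f/, /ð/, /l/, /ð/ stranded (no codas are permitted; onsets are limited to one consonant).
Inserting the epenthetic vowel yields /f/ → /fe/, /ð/ → /ðə/, /l/ → /lə/, /ð/ → /ðə/.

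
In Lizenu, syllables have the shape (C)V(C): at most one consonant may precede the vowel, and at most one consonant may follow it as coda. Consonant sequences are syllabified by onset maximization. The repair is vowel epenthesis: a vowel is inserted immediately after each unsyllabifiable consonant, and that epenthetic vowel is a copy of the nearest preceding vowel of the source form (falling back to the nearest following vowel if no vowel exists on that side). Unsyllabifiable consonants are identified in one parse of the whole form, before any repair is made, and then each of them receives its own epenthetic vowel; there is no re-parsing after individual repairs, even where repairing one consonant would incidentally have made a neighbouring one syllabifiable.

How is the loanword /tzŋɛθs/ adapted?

Syllabifying with onset maximization leaves /t/, /z/, /s/ stranded (at most one coda consonant is licensed; onsets are limited to one consonant).
Inserting the epenthetic vowel yields /t/ → /tɛ/, /z/ → /zɛ/, /s/ → /sɛ/.

tɛzɛŋɛθsɛ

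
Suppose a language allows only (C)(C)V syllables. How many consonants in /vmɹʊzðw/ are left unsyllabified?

Syllabifying with onset maximization leaves /v/, /z/, /ð/, /w/ stranded (no codas are permitted; onsets may contain at most 2 consonants).

4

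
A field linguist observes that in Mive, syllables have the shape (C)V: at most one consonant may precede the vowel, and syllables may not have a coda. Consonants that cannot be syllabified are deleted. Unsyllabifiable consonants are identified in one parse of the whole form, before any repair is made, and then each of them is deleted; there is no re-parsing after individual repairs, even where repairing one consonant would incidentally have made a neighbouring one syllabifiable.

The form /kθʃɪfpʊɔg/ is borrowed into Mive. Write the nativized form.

Syllabifying with onset maximization leaves /k/, /θ/, /f/, /g/ stranded (no codas are permitted; onsets are limited to one consonant).
Deletion applies to /k/, /θ/, /f/, /g/.

ʃɪpʊɔ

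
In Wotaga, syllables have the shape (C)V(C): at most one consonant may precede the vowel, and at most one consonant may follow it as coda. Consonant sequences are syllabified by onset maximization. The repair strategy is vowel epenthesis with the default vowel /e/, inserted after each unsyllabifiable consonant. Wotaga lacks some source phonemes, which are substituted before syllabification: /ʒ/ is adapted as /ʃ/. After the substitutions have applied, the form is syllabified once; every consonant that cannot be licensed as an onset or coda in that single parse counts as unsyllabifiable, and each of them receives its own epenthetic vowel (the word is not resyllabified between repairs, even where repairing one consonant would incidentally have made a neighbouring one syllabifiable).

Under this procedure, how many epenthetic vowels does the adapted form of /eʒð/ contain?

1

After substitution the input is /eʃð/.
The unsyllabifiable consonants are /ð/; each receives one epenthetic vowel.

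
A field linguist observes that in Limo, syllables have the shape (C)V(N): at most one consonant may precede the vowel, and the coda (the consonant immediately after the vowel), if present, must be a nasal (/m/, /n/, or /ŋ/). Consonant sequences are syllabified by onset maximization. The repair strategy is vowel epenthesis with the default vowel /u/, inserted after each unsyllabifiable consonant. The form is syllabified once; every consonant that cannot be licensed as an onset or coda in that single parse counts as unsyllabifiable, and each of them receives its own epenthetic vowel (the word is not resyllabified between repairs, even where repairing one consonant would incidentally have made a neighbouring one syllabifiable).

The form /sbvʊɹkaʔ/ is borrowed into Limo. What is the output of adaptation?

subuvʊɹukaʔu

The consonants /s/, /b/, /ɹ/, /ʔ/ cannot be parsed into a legal (C)V(N) syllable (only a nasal (/m/, /n/, or /ŋ/) is licensed in coda position; onsets are limited to one consonant).
Epenthesis after each stranded consonant: /s/ → /su/, /b/ → /bu/, /ɹ/ → /ɹu/, /ʔ/ → /ʔu/.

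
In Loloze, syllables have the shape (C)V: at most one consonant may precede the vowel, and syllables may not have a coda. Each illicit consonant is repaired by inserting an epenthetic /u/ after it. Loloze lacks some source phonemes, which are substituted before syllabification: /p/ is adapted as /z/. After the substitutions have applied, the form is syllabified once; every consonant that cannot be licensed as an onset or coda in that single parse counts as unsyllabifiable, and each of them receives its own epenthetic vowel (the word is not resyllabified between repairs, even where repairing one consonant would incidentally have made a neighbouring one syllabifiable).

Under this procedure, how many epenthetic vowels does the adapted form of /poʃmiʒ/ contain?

After substitution the input is /zoʃmiʒ/.
The unsyllabifiable consonants are /ʃ/, /ʒ/; each receives one epenthetic vowel.

2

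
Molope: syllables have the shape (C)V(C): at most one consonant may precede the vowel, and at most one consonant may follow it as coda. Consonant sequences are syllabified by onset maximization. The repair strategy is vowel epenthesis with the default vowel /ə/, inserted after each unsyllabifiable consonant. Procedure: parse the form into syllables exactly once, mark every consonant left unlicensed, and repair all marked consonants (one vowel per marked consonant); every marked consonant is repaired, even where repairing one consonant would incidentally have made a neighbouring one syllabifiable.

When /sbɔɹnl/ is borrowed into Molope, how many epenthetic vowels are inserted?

3

The unsyllabifiable consonants are /s/, /n/, /l/; each receives one epenthetic vowel.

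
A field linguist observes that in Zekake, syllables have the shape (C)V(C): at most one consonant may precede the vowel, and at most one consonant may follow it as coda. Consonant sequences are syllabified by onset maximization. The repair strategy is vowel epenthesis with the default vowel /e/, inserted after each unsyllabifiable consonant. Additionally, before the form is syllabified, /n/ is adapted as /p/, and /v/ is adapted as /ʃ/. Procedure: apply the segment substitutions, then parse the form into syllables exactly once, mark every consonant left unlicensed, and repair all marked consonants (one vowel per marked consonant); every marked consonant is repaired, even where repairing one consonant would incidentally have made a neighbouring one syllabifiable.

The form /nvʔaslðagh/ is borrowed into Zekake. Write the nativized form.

Substitution: /n/ → /p/, /v/ → /ʃ/, giving /pʃʔaslðagh/.
The consonants /p/, /ʃ/, /l/, /h/ cannot be parsed into a legal (C)V(C) syllable (at most one coda consonant is licensed; onsets are limited to one consonant).
Epenthesis after each stranded consonant: /p/ → /pe/, /ʃ/ → /ʃe/, /l/ → /le/, /h/ → /he/.

peʃeʔasleðaghe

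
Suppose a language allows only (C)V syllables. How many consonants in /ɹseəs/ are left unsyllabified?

Under (C)V, the unsyllabifiable consonants are /ɹ/, /s/ (no codas are permitted; onsets are limited to one consonant).

2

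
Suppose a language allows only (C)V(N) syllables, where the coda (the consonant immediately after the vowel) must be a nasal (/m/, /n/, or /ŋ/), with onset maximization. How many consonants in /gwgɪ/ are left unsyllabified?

The consonants /g/, /w/ cannot be parsed into a legal (C)V(N) syllable (only a nasal (/m/, /n/, or /ŋ/) is licensed in coda position; onsets are limited to one consonant).

2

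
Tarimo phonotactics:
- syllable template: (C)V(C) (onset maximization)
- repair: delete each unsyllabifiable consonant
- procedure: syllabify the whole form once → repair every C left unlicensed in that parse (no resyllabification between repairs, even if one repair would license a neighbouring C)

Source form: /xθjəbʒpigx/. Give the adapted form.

Syllabifying with onset maximization leaves /x/, /θ/, /ʒ/, /x/ stranded (at most one coda consonant is licensed; onsets are limited to one consonant).
Each unlicensed consonant is deleted: /x/, /θ/, /ʒ/, /x/.

jəbpig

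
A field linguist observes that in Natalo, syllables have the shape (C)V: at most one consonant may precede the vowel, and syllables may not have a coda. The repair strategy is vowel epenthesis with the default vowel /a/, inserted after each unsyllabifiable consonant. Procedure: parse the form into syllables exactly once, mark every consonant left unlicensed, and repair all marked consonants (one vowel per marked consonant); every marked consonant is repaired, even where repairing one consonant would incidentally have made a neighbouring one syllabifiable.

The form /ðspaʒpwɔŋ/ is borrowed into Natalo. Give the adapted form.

ðasapaʒapawɔŋa

Syllabifying with onset maximization leaves /ð/, /s/, /ʒ/, /p/, /ŋ/ stranded (no codas are permitted; onsets are limited to one consonant).
Inserting the epenthetic vowel yields /ð/ → /ða/, /s/ → /sa/, /ʒ/ → /ʒa/, /p/ → /pa/, /ŋ/ → /ŋa/.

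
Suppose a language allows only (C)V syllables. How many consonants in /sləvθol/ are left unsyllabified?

Under (C)V, the unsyllabifiable consonants are /s/, /v/, /l/ (no codas are permitted; onsets are limited to one consonant).

3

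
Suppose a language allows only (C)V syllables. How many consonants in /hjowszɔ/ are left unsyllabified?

3

Under (C)V, the unsyllabifiable consonants are /h/, /w/, /s/ (no codas are permitted; onsets are limited to one consonant).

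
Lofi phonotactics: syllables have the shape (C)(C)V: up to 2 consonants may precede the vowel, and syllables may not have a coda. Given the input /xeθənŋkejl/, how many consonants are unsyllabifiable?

3

Under (C)(C)V, the unsyllabifiable consonants are /n/, /j/, /l/ (no codas are permitted; onsets may contain at most 2 consonants).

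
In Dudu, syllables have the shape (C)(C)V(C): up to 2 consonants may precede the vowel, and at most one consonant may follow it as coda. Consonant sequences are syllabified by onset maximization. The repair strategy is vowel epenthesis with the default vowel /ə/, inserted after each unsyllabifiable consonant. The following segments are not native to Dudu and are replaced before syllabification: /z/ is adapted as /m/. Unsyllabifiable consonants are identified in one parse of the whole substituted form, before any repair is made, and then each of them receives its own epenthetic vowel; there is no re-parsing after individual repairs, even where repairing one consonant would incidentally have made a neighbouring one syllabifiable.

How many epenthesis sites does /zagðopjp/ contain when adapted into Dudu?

After substitution the input is /magðopjp/.
The unsyllabifiable consonants are /j/, /p/; each receives one epenthetic vowel.

2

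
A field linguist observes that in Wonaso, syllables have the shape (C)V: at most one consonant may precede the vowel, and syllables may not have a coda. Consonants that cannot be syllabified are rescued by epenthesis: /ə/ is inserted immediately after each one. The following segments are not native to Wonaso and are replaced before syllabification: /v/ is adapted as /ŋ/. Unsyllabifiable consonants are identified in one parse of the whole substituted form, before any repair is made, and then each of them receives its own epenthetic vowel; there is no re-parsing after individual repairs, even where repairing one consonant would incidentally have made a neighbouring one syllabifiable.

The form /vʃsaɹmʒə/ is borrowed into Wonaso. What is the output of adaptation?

Substitution: /v/ → /ŋ/, giving /ŋʃsaɹmʒə/.
Under (C)V, the unsyllabifiable consonants are /ŋ/, /ʃ/, /ɹ/, /m/ (no codas are permitted; onsets are limited to one consonant).
Each unlicensed consonant becomes the onset of a new syllable: /ŋ/ → /ŋə/, /ʃ/ → /ʃə/, /ɹ/ → /ɹə/, /m/ → /mə/.

ŋəʃəsaɹəməʒə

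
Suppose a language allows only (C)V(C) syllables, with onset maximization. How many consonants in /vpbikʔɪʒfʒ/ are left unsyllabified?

Under (C)V(C), the unsyllabifiable consonants are /v/, /p/, /f/, /ʒ/ (at most one coda consonant is licensed; onsets are limited to one consonant).

4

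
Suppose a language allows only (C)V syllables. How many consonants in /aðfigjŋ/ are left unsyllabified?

4

The consonants /ð/, /g/, /j/, /ŋ/ cannot be parsed into a legal (C)V syllable (no codas are permitted; onsets are limited to one consonant).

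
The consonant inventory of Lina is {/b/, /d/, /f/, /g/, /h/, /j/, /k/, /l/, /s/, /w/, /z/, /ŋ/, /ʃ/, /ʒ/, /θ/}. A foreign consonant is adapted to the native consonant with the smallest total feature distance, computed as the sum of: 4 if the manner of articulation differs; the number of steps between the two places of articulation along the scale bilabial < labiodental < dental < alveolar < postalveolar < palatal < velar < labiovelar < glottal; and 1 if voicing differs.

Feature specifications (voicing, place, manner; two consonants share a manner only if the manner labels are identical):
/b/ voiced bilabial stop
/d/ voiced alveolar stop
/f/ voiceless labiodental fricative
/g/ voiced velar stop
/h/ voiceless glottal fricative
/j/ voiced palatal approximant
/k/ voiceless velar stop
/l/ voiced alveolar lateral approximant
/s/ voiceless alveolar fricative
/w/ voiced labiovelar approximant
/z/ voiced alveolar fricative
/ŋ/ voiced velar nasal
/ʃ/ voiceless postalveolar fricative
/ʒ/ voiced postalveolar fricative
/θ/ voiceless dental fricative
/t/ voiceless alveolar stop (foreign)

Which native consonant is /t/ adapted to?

d

/d/ is closest: same manner (stop), place distance 0 (alveolar→alveolar), voicing differs (+1); total 1. Next closest is /k/ at distance 3.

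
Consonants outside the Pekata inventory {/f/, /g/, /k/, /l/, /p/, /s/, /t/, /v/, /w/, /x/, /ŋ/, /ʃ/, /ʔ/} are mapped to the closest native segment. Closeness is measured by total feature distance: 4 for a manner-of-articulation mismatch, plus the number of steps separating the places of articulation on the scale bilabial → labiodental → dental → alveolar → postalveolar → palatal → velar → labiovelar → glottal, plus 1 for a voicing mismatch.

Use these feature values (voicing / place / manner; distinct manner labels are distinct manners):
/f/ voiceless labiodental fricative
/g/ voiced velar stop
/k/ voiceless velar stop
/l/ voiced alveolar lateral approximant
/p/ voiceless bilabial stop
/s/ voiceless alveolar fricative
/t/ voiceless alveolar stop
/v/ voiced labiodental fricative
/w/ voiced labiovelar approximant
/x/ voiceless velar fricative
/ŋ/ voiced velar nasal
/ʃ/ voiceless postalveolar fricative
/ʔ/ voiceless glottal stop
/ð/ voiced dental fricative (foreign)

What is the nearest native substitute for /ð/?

/v/ is closest: same manner (fricative), place distance 1 (dental→labiodental), same voicing; total 1. Next closest is /f/ at distance 2.

v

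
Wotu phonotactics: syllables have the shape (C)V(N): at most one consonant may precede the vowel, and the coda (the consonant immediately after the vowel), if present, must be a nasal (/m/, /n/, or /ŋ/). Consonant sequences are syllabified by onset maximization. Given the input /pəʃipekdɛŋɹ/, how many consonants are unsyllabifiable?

The consonants /k/, /ɹ/ cannot be parsed into a legal (C)V(N) syllable (only a nasal (/m/, /n/, or /ŋ/) is licensed in coda position; onsets are limited to one consonant).

2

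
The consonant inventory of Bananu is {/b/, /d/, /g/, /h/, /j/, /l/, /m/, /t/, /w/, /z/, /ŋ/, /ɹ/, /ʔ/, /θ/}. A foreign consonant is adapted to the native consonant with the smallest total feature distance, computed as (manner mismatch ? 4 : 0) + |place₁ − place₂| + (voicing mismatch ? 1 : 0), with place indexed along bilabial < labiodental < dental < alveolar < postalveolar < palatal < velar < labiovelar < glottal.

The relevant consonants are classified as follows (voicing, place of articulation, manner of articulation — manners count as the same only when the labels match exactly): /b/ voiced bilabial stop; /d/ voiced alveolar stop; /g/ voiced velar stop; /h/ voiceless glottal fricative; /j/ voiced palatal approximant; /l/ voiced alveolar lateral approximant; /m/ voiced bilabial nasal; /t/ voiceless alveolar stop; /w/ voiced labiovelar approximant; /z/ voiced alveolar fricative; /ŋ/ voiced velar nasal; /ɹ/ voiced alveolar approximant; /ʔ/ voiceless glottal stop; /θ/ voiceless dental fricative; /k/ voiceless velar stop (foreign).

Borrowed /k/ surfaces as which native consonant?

/g/ is closest: same manner (stop), place distance 0 (velar→velar), voicing differs (+1); total 1. Next closest is /ʔ/ at distance 2.

g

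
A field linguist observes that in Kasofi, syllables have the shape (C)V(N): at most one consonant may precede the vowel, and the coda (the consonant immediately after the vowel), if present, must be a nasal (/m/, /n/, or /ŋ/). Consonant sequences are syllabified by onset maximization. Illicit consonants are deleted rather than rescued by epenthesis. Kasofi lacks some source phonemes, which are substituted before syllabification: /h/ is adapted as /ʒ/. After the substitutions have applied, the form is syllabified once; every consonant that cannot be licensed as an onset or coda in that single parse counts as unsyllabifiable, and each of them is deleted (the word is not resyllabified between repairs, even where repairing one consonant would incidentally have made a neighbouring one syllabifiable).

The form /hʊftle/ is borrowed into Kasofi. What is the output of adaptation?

ʒʊle

Substitution: /h/ → /ʒ/, giving /ʒʊftle/.
The consonants /f/, /t/ cannot be parsed into a legal (C)V(N) syllable (only a nasal (/m/, /n/, or /ŋ/) is licensed in coda position; onsets are limited to one consonant).
Each unlicensed consonant is deleted: /f/, /t/.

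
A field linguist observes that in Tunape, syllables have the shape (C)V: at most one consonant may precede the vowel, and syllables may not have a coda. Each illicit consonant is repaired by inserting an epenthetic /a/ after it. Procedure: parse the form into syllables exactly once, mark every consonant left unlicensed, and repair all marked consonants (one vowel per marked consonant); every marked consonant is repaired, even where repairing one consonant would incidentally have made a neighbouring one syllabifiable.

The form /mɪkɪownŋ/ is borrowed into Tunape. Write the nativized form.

The consonants /w/, /n/, /ŋ/ cannot be parsed into a legal (C)V syllable (no codas are permitted; onsets are limited to one consonant).
Epenthesis after each stranded consonant: /w/ → /wa/, /n/ → /na/, /ŋ/ → /ŋa/.

mɪkɪowanaŋa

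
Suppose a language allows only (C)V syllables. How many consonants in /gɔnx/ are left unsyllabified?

2

Syllabifying with onset maximization leaves /n/, /x/ stranded (no codas are permitted; onsets are limited to one consonant).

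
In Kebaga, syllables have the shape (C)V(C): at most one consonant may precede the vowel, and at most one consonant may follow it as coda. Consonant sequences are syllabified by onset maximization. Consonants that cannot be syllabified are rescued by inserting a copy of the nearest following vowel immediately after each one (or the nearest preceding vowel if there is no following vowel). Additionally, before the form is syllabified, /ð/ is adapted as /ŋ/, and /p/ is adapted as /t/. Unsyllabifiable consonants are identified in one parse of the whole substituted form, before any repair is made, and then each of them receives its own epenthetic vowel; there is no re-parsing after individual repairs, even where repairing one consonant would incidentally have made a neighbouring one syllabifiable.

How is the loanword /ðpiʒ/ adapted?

Substitution: /ð/ → /ŋ/, /p/ → /t/, giving /ŋtiʒ/.
Syllabifying with onset maximization leaves /ŋ/ stranded (at most one coda consonant is licensed; onsets are limited to one consonant).
Each unlicensed consonant becomes the onset of a new syllable: /ŋ/ → /ŋi/.

ŋitiʒ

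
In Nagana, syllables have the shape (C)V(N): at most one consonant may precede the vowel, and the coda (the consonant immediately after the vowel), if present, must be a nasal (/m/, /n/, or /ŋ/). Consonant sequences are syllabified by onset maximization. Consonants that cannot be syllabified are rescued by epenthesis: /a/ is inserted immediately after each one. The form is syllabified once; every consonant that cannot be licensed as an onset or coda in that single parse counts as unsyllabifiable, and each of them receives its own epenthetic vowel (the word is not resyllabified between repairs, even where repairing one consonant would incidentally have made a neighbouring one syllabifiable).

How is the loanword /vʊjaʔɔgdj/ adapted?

vʊjaʔɔgadaja

Under (C)V(N), the unsyllabifiable consonants are /g/, /d/, /j/ (only a nasal (/m/, /n/, or /ŋ/) is licensed in coda position; onsets are limited to one consonant).
Epenthesis after each stranded consonant: /g/ → /ga/, /d/ → /da/, /j/ → /ja/.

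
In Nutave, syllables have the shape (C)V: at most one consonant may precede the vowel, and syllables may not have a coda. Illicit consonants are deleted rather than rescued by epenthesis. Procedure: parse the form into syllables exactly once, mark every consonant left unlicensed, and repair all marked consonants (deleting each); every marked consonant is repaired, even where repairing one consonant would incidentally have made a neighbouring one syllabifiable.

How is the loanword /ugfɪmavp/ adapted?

ufɪma

The consonants /g/, /v/, /p/ cannot be parsed into a legal (C)V syllable (no codas are permitted; onsets are limited to one consonant).
Each unlicensed consonant is deleted: /g/, /v/, /p/.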